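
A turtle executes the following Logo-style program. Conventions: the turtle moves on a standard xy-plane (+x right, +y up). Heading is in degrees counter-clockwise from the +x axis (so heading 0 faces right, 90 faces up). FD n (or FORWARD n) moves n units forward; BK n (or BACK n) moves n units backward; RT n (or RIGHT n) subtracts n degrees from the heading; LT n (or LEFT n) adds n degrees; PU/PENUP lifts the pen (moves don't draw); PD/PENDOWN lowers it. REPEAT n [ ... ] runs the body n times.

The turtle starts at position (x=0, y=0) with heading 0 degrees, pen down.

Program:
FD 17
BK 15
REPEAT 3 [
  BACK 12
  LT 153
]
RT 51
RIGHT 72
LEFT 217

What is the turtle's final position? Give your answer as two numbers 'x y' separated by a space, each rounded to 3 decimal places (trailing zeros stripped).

Executing turtle program step by step:
Start: pos=(0,0), heading=0, pen down
FD 17: (0,0) -> (17,0) [heading=0, draw]
BK 15: (17,0) -> (2,0) [heading=0, draw]
REPEAT 3 [
  -- iteration 1/3 --
  BK 12: (2,0) -> (-10,0) [heading=0, draw]
  LT 153: heading 0 -> 153
  -- iteration 2/3 --
  BK 12: (-10,0) -> (0.692,-5.448) [heading=153, draw]
  LT 153: heading 153 -> 306
  -- iteration 3/3 --
  BK 12: (0.692,-5.448) -> (-6.361,4.26) [heading=306, draw]
  LT 153: heading 306 -> 99
]
RT 51: heading 99 -> 48
RT 72: heading 48 -> 336
LT 217: heading 336 -> 193
Final: pos=(-6.361,4.26), heading=193, 5 segment(s) drawn

Answer: -6.361 4.26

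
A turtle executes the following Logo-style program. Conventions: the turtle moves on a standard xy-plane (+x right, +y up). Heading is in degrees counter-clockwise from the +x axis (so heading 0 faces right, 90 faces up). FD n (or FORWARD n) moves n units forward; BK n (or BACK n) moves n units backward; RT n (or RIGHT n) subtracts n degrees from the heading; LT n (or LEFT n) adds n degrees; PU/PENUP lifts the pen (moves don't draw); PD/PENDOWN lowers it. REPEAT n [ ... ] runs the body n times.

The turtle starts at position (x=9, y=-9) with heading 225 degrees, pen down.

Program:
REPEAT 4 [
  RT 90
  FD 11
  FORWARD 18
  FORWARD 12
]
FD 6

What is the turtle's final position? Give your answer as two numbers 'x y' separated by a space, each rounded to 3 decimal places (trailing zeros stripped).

Executing turtle program step by step:
Start: pos=(9,-9), heading=225, pen down
REPEAT 4 [
  -- iteration 1/4 --
  RT 90: heading 225 -> 135
  FD 11: (9,-9) -> (1.222,-1.222) [heading=135, draw]
  FD 18: (1.222,-1.222) -> (-11.506,11.506) [heading=135, draw]
  FD 12: (-11.506,11.506) -> (-19.991,19.991) [heading=135, draw]
  -- iteration 2/4 --
  RT 90: heading 135 -> 45
  FD 11: (-19.991,19.991) -> (-12.213,27.77) [heading=45, draw]
  FD 18: (-12.213,27.77) -> (0.515,40.497) [heading=45, draw]
  FD 12: (0.515,40.497) -> (9,48.983) [heading=45, draw]
  -- iteration 3/4 --
  RT 90: heading 45 -> 315
  FD 11: (9,48.983) -> (16.778,41.205) [heading=315, draw]
  FD 18: (16.778,41.205) -> (29.506,28.477) [heading=315, draw]
  FD 12: (29.506,28.477) -> (37.991,19.991) [heading=315, draw]
  -- iteration 4/4 --
  RT 90: heading 315 -> 225
  FD 11: (37.991,19.991) -> (30.213,12.213) [heading=225, draw]
  FD 18: (30.213,12.213) -> (17.485,-0.515) [heading=225, draw]
  FD 12: (17.485,-0.515) -> (9,-9) [heading=225, draw]
]
FD 6: (9,-9) -> (4.757,-13.243) [heading=225, draw]
Final: pos=(4.757,-13.243), heading=225, 13 segment(s) drawn

Answer: 4.757 -13.243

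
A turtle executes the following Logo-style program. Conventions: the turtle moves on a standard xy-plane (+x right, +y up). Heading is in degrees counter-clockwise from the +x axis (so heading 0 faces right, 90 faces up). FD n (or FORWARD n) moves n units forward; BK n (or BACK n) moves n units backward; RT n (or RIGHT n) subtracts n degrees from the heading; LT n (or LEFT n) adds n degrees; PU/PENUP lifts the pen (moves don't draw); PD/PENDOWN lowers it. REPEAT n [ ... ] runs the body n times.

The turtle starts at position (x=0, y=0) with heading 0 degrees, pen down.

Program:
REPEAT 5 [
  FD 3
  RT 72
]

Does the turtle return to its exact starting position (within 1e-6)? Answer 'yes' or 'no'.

Answer: yes

Derivation:
Executing turtle program step by step:
Start: pos=(0,0), heading=0, pen down
REPEAT 5 [
  -- iteration 1/5 --
  FD 3: (0,0) -> (3,0) [heading=0, draw]
  RT 72: heading 0 -> 288
  -- iteration 2/5 --
  FD 3: (3,0) -> (3.927,-2.853) [heading=288, draw]
  RT 72: heading 288 -> 216
  -- iteration 3/5 --
  FD 3: (3.927,-2.853) -> (1.5,-4.617) [heading=216, draw]
  RT 72: heading 216 -> 144
  -- iteration 4/5 --
  FD 3: (1.5,-4.617) -> (-0.927,-2.853) [heading=144, draw]
  RT 72: heading 144 -> 72
  -- iteration 5/5 --
  FD 3: (-0.927,-2.853) -> (0,0) [heading=72, draw]
  RT 72: heading 72 -> 0
]
Final: pos=(0,0), heading=0, 5 segment(s) drawn

Start position: (0, 0)
Final position: (0, 0)
Distance = 0; < 1e-6 -> CLOSED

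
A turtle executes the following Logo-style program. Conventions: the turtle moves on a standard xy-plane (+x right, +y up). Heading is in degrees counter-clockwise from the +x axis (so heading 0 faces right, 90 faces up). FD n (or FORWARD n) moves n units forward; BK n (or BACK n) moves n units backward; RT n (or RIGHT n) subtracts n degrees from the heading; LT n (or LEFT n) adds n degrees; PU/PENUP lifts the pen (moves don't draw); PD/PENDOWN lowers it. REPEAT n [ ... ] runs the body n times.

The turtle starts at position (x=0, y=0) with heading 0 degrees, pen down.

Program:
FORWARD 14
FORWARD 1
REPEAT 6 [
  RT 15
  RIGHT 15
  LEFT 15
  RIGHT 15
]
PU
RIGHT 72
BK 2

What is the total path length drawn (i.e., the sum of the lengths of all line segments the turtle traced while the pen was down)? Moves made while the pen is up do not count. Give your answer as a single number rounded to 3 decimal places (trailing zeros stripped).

Executing turtle program step by step:
Start: pos=(0,0), heading=0, pen down
FD 14: (0,0) -> (14,0) [heading=0, draw]
FD 1: (14,0) -> (15,0) [heading=0, draw]
REPEAT 6 [
  -- iteration 1/6 --
  RT 15: heading 0 -> 345
  RT 15: heading 345 -> 330
  LT 15: heading 330 -> 345
  RT 15: heading 345 -> 330
  -- iteration 2/6 --
  RT 15: heading 330 -> 315
  RT 15: heading 315 -> 300
  LT 15: heading 300 -> 315
  RT 15: heading 315 -> 300
  -- iteration 3/6 --
  RT 15: heading 300 -> 285
  RT 15: heading 285 -> 270
  LT 15: heading 270 -> 285
  RT 15: heading 285 -> 270
  -- iteration 4/6 --
  RT 15: heading 270 -> 255
  RT 15: heading 255 -> 240
  LT 15: heading 240 -> 255
  RT 15: heading 255 -> 240
  -- iteration 5/6 --
  RT 15: heading 240 -> 225
  RT 15: heading 225 -> 210
  LT 15: heading 210 -> 225
  RT 15: heading 225 -> 210
  -- iteration 6/6 --
  RT 15: heading 210 -> 195
  RT 15: heading 195 -> 180
  LT 15: heading 180 -> 195
  RT 15: heading 195 -> 180
]
PU: pen up
RT 72: heading 180 -> 108
BK 2: (15,0) -> (15.618,-1.902) [heading=108, move]
Final: pos=(15.618,-1.902), heading=108, 2 segment(s) drawn

Segment lengths:
  seg 1: (0,0) -> (14,0), length = 14
  seg 2: (14,0) -> (15,0), length = 1
Total = 15

Answer: 15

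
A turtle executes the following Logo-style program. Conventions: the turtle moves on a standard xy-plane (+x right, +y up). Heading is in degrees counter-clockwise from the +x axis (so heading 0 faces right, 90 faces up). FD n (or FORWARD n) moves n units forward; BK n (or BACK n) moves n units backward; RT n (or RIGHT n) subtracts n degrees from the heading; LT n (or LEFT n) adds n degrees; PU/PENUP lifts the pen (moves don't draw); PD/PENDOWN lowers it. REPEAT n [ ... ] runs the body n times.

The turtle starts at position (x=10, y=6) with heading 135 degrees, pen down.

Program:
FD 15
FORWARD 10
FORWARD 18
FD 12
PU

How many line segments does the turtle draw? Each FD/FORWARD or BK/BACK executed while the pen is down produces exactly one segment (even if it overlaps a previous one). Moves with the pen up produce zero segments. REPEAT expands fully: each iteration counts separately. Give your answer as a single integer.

Executing turtle program step by step:
Start: pos=(10,6), heading=135, pen down
FD 15: (10,6) -> (-0.607,16.607) [heading=135, draw]
FD 10: (-0.607,16.607) -> (-7.678,23.678) [heading=135, draw]
FD 18: (-7.678,23.678) -> (-20.406,36.406) [heading=135, draw]
FD 12: (-20.406,36.406) -> (-28.891,44.891) [heading=135, draw]
PU: pen up
Final: pos=(-28.891,44.891), heading=135, 4 segment(s) drawn
Segments drawn: 4

Answer: 4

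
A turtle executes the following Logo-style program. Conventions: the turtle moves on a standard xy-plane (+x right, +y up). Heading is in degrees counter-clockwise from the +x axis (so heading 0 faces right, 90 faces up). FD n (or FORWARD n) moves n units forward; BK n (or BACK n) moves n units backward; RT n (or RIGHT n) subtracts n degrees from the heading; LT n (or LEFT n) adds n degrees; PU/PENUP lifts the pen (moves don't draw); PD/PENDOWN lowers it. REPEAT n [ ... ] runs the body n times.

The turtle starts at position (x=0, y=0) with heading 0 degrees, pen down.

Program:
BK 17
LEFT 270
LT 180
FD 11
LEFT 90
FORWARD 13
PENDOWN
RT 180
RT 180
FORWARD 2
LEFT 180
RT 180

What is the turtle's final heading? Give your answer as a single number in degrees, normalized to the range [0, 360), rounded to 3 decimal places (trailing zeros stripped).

Answer: 180

Derivation:
Executing turtle program step by step:
Start: pos=(0,0), heading=0, pen down
BK 17: (0,0) -> (-17,0) [heading=0, draw]
LT 270: heading 0 -> 270
LT 180: heading 270 -> 90
FD 11: (-17,0) -> (-17,11) [heading=90, draw]
LT 90: heading 90 -> 180
FD 13: (-17,11) -> (-30,11) [heading=180, draw]
PD: pen down
RT 180: heading 180 -> 0
RT 180: heading 0 -> 180
FD 2: (-30,11) -> (-32,11) [heading=180, draw]
LT 180: heading 180 -> 0
RT 180: heading 0 -> 180
Final: pos=(-32,11), heading=180, 4 segment(s) drawn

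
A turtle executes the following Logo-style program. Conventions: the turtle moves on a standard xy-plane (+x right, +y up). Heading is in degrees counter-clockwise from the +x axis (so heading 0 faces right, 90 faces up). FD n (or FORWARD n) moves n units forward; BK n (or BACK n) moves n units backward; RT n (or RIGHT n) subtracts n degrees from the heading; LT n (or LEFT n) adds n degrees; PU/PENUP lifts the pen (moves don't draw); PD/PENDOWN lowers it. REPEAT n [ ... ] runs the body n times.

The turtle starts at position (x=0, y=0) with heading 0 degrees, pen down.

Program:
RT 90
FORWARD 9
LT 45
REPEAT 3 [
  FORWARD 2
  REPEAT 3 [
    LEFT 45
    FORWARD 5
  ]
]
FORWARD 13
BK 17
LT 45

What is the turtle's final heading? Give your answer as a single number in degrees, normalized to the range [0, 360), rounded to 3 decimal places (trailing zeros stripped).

Executing turtle program step by step:
Start: pos=(0,0), heading=0, pen down
RT 90: heading 0 -> 270
FD 9: (0,0) -> (0,-9) [heading=270, draw]
LT 45: heading 270 -> 315
REPEAT 3 [
  -- iteration 1/3 --
  FD 2: (0,-9) -> (1.414,-10.414) [heading=315, draw]
  REPEAT 3 [
    -- iteration 1/3 --
    LT 45: heading 315 -> 0
    FD 5: (1.414,-10.414) -> (6.414,-10.414) [heading=0, draw]
    -- iteration 2/3 --
    LT 45: heading 0 -> 45
    FD 5: (6.414,-10.414) -> (9.95,-6.879) [heading=45, draw]
    -- iteration 3/3 --
    LT 45: heading 45 -> 90
    FD 5: (9.95,-6.879) -> (9.95,-1.879) [heading=90, draw]
  ]
  -- iteration 2/3 --
  FD 2: (9.95,-1.879) -> (9.95,0.121) [heading=90, draw]
  REPEAT 3 [
    -- iteration 1/3 --
    LT 45: heading 90 -> 135
    FD 5: (9.95,0.121) -> (6.414,3.657) [heading=135, draw]
    -- iteration 2/3 --
    LT 45: heading 135 -> 180
    FD 5: (6.414,3.657) -> (1.414,3.657) [heading=180, draw]
    -- iteration 3/3 --
    LT 45: heading 180 -> 225
    FD 5: (1.414,3.657) -> (-2.121,0.121) [heading=225, draw]
  ]
  -- iteration 3/3 --
  FD 2: (-2.121,0.121) -> (-3.536,-1.293) [heading=225, draw]
  REPEAT 3 [
    -- iteration 1/3 --
    LT 45: heading 225 -> 270
    FD 5: (-3.536,-1.293) -> (-3.536,-6.293) [heading=270, draw]
    -- iteration 2/3 --
    LT 45: heading 270 -> 315
    FD 5: (-3.536,-6.293) -> (0,-9.828) [heading=315, draw]
    -- iteration 3/3 --
    LT 45: heading 315 -> 0
    FD 5: (0,-9.828) -> (5,-9.828) [heading=0, draw]
  ]
]
FD 13: (5,-9.828) -> (18,-9.828) [heading=0, draw]
BK 17: (18,-9.828) -> (1,-9.828) [heading=0, draw]
LT 45: heading 0 -> 45
Final: pos=(1,-9.828), heading=45, 15 segment(s) drawn

Answer: 45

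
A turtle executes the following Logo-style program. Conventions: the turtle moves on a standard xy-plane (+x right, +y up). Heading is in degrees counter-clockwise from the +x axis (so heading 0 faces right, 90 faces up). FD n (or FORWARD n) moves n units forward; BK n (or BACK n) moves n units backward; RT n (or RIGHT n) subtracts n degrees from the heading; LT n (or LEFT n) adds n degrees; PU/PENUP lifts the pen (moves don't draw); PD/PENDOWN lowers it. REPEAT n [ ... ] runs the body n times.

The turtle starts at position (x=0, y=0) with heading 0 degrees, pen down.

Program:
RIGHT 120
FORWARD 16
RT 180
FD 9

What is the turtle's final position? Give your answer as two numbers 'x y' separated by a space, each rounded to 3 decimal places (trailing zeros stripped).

Answer: -3.5 -6.062

Derivation:
Executing turtle program step by step:
Start: pos=(0,0), heading=0, pen down
RT 120: heading 0 -> 240
FD 16: (0,0) -> (-8,-13.856) [heading=240, draw]
RT 180: heading 240 -> 60
FD 9: (-8,-13.856) -> (-3.5,-6.062) [heading=60, draw]
Final: pos=(-3.5,-6.062), heading=60, 2 segment(s) drawn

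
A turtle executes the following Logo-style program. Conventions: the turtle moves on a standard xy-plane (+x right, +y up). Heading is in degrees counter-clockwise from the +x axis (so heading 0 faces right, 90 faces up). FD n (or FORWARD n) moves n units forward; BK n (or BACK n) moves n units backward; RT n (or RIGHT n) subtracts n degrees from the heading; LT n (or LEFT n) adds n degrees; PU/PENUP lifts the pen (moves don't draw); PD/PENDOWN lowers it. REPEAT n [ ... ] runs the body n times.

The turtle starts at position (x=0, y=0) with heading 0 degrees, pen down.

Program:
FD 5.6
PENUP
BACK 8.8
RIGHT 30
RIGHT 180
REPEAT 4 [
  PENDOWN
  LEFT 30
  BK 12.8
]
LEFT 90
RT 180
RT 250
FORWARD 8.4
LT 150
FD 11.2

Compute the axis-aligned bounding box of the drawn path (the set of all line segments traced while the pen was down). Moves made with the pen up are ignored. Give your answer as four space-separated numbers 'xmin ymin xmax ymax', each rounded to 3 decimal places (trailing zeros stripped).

Answer: -3.2 0 31.903 33.422

Derivation:
Executing turtle program step by step:
Start: pos=(0,0), heading=0, pen down
FD 5.6: (0,0) -> (5.6,0) [heading=0, draw]
PU: pen up
BK 8.8: (5.6,0) -> (-3.2,0) [heading=0, move]
RT 30: heading 0 -> 330
RT 180: heading 330 -> 150
REPEAT 4 [
  -- iteration 1/4 --
  PD: pen down
  LT 30: heading 150 -> 180
  BK 12.8: (-3.2,0) -> (9.6,0) [heading=180, draw]
  -- iteration 2/4 --
  PD: pen down
  LT 30: heading 180 -> 210
  BK 12.8: (9.6,0) -> (20.685,6.4) [heading=210, draw]
  -- iteration 3/4 --
  PD: pen down
  LT 30: heading 210 -> 240
  BK 12.8: (20.685,6.4) -> (27.085,17.485) [heading=240, draw]
  -- iteration 4/4 --
  PD: pen down
  LT 30: heading 240 -> 270
  BK 12.8: (27.085,17.485) -> (27.085,30.285) [heading=270, draw]
]
LT 90: heading 270 -> 0
RT 180: heading 0 -> 180
RT 250: heading 180 -> 290
FD 8.4: (27.085,30.285) -> (29.958,22.392) [heading=290, draw]
LT 150: heading 290 -> 80
FD 11.2: (29.958,22.392) -> (31.903,33.422) [heading=80, draw]
Final: pos=(31.903,33.422), heading=80, 7 segment(s) drawn

Segment endpoints: x in {-3.2, 0, 5.6, 9.6, 20.685, 27.085, 29.958, 31.903}, y in {0, 0, 6.4, 17.485, 22.392, 30.285, 33.422}
xmin=-3.2, ymin=0, xmax=31.903, ymax=33.422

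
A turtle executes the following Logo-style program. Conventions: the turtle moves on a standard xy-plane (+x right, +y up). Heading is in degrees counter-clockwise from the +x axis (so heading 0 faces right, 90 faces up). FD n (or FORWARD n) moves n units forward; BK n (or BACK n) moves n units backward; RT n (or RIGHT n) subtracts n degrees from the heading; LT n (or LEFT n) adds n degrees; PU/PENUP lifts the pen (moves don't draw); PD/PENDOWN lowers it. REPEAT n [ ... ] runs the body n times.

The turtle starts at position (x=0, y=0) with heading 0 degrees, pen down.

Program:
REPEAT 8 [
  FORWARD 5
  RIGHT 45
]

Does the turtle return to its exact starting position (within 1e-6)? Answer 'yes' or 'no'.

Answer: yes

Derivation:
Executing turtle program step by step:
Start: pos=(0,0), heading=0, pen down
REPEAT 8 [
  -- iteration 1/8 --
  FD 5: (0,0) -> (5,0) [heading=0, draw]
  RT 45: heading 0 -> 315
  -- iteration 2/8 --
  FD 5: (5,0) -> (8.536,-3.536) [heading=315, draw]
  RT 45: heading 315 -> 270
  -- iteration 3/8 --
  FD 5: (8.536,-3.536) -> (8.536,-8.536) [heading=270, draw]
  RT 45: heading 270 -> 225
  -- iteration 4/8 --
  FD 5: (8.536,-8.536) -> (5,-12.071) [heading=225, draw]
  RT 45: heading 225 -> 180
  -- iteration 5/8 --
  FD 5: (5,-12.071) -> (0,-12.071) [heading=180, draw]
  RT 45: heading 180 -> 135
  -- iteration 6/8 --
  FD 5: (0,-12.071) -> (-3.536,-8.536) [heading=135, draw]
  RT 45: heading 135 -> 90
  -- iteration 7/8 --
  FD 5: (-3.536,-8.536) -> (-3.536,-3.536) [heading=90, draw]
  RT 45: heading 90 -> 45
  -- iteration 8/8 --
  FD 5: (-3.536,-3.536) -> (0,0) [heading=45, draw]
  RT 45: heading 45 -> 0
]
Final: pos=(0,0), heading=0, 8 segment(s) drawn

Start position: (0, 0)
Final position: (0, 0)
Distance = 0; < 1e-6 -> CLOSED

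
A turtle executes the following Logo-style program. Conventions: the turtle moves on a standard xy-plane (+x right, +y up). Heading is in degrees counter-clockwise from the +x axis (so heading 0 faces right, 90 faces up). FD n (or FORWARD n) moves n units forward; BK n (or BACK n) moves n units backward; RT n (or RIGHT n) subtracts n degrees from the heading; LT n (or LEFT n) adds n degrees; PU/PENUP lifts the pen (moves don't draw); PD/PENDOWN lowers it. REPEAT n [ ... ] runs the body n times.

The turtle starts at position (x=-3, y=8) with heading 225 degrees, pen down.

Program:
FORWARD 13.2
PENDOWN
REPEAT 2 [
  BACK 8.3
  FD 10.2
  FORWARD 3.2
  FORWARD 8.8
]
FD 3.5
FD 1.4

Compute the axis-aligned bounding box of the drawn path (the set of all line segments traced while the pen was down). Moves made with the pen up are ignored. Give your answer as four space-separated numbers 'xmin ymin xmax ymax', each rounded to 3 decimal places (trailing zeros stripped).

Answer: -35.456 -24.456 -3 8

Derivation:
Executing turtle program step by step:
Start: pos=(-3,8), heading=225, pen down
FD 13.2: (-3,8) -> (-12.334,-1.334) [heading=225, draw]
PD: pen down
REPEAT 2 [
  -- iteration 1/2 --
  BK 8.3: (-12.334,-1.334) -> (-6.465,4.535) [heading=225, draw]
  FD 10.2: (-6.465,4.535) -> (-13.677,-2.677) [heading=225, draw]
  FD 3.2: (-13.677,-2.677) -> (-15.94,-4.94) [heading=225, draw]
  FD 8.8: (-15.94,-4.94) -> (-22.163,-11.163) [heading=225, draw]
  -- iteration 2/2 --
  BK 8.3: (-22.163,-11.163) -> (-16.294,-5.294) [heading=225, draw]
  FD 10.2: (-16.294,-5.294) -> (-23.506,-12.506) [heading=225, draw]
  FD 3.2: (-23.506,-12.506) -> (-25.769,-14.769) [heading=225, draw]
  FD 8.8: (-25.769,-14.769) -> (-31.991,-20.991) [heading=225, draw]
]
FD 3.5: (-31.991,-20.991) -> (-34.466,-23.466) [heading=225, draw]
FD 1.4: (-34.466,-23.466) -> (-35.456,-24.456) [heading=225, draw]
Final: pos=(-35.456,-24.456), heading=225, 11 segment(s) drawn

Segment endpoints: x in {-35.456, -34.466, -31.991, -25.769, -23.506, -22.163, -16.294, -15.94, -13.677, -12.334, -6.465, -3}, y in {-24.456, -23.466, -20.991, -14.769, -12.506, -11.163, -5.294, -4.94, -2.677, -1.334, 4.535, 8}
xmin=-35.456, ymin=-24.456, xmax=-3, ymax=8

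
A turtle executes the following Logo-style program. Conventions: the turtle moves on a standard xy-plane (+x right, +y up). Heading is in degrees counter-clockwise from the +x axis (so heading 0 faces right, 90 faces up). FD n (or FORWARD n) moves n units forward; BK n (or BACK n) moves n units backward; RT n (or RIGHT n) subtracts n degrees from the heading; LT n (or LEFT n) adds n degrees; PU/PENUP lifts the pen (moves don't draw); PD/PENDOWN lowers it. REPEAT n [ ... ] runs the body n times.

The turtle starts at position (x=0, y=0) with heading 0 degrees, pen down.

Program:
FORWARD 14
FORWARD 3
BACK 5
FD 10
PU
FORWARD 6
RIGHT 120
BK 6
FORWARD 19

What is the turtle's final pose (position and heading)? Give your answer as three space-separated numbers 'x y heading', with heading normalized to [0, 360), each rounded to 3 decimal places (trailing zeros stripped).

Executing turtle program step by step:
Start: pos=(0,0), heading=0, pen down
FD 14: (0,0) -> (14,0) [heading=0, draw]
FD 3: (14,0) -> (17,0) [heading=0, draw]
BK 5: (17,0) -> (12,0) [heading=0, draw]
FD 10: (12,0) -> (22,0) [heading=0, draw]
PU: pen up
FD 6: (22,0) -> (28,0) [heading=0, move]
RT 120: heading 0 -> 240
BK 6: (28,0) -> (31,5.196) [heading=240, move]
FD 19: (31,5.196) -> (21.5,-11.258) [heading=240, move]
Final: pos=(21.5,-11.258), heading=240, 4 segment(s) drawn

Answer: 21.5 -11.258 240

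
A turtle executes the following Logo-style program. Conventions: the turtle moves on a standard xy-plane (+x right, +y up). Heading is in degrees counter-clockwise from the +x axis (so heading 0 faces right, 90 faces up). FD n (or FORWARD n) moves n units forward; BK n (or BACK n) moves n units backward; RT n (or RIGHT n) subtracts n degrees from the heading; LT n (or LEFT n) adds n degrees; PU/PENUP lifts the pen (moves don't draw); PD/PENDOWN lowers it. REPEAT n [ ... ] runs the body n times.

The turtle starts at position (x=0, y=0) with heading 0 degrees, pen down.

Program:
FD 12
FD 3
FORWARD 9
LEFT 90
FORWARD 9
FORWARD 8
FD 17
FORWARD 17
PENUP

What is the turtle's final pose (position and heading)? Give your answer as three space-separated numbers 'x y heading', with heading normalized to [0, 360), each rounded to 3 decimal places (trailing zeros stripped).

Answer: 24 51 90

Derivation:
Executing turtle program step by step:
Start: pos=(0,0), heading=0, pen down
FD 12: (0,0) -> (12,0) [heading=0, draw]
FD 3: (12,0) -> (15,0) [heading=0, draw]
FD 9: (15,0) -> (24,0) [heading=0, draw]
LT 90: heading 0 -> 90
FD 9: (24,0) -> (24,9) [heading=90, draw]
FD 8: (24,9) -> (24,17) [heading=90, draw]
FD 17: (24,17) -> (24,34) [heading=90, draw]
FD 17: (24,34) -> (24,51) [heading=90, draw]
PU: pen up
Final: pos=(24,51), heading=90, 7 segment(s) drawn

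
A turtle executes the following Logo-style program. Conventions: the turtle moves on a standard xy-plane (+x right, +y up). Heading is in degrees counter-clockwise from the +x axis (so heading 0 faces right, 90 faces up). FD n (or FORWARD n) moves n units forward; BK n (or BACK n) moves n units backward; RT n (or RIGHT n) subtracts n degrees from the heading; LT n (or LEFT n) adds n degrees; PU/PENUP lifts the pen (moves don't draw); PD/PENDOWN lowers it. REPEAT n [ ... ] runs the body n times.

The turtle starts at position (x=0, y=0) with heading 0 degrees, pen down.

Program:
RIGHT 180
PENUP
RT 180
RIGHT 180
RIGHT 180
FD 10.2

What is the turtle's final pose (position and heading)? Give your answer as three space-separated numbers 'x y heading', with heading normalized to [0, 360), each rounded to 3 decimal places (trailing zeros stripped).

Executing turtle program step by step:
Start: pos=(0,0), heading=0, pen down
RT 180: heading 0 -> 180
PU: pen up
RT 180: heading 180 -> 0
RT 180: heading 0 -> 180
RT 180: heading 180 -> 0
FD 10.2: (0,0) -> (10.2,0) [heading=0, move]
Final: pos=(10.2,0), heading=0, 0 segment(s) drawn

Answer: 10.2 0 0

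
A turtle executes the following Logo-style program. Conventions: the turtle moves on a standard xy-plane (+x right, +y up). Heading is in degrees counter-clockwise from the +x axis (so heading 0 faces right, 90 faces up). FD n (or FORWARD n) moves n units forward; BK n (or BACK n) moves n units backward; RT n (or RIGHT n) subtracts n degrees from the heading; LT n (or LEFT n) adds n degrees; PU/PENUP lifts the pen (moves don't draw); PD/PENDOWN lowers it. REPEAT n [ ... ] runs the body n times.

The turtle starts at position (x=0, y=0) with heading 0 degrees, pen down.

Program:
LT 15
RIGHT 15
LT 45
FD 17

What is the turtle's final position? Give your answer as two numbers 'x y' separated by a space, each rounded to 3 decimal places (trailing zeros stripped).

Answer: 12.021 12.021

Derivation:
Executing turtle program step by step:
Start: pos=(0,0), heading=0, pen down
LT 15: heading 0 -> 15
RT 15: heading 15 -> 0
LT 45: heading 0 -> 45
FD 17: (0,0) -> (12.021,12.021) [heading=45, draw]
Final: pos=(12.021,12.021), heading=45, 1 segment(s) drawn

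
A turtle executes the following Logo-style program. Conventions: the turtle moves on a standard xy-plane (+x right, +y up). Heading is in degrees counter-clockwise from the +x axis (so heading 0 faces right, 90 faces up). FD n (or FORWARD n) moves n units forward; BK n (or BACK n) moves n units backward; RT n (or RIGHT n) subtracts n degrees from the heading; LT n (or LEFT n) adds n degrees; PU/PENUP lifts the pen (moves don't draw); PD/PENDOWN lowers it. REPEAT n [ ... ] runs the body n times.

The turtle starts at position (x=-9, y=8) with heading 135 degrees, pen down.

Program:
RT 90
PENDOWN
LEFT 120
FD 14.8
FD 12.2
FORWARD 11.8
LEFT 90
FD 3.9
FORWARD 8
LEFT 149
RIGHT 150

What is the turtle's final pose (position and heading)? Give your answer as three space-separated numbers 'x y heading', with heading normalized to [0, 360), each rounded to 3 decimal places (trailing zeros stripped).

Executing turtle program step by step:
Start: pos=(-9,8), heading=135, pen down
RT 90: heading 135 -> 45
PD: pen down
LT 120: heading 45 -> 165
FD 14.8: (-9,8) -> (-23.296,11.831) [heading=165, draw]
FD 12.2: (-23.296,11.831) -> (-35.08,14.988) [heading=165, draw]
FD 11.8: (-35.08,14.988) -> (-46.478,18.042) [heading=165, draw]
LT 90: heading 165 -> 255
FD 3.9: (-46.478,18.042) -> (-47.487,14.275) [heading=255, draw]
FD 8: (-47.487,14.275) -> (-49.558,6.548) [heading=255, draw]
LT 149: heading 255 -> 44
RT 150: heading 44 -> 254
Final: pos=(-49.558,6.548), heading=254, 5 segment(s) drawn

Answer: -49.558 6.548 254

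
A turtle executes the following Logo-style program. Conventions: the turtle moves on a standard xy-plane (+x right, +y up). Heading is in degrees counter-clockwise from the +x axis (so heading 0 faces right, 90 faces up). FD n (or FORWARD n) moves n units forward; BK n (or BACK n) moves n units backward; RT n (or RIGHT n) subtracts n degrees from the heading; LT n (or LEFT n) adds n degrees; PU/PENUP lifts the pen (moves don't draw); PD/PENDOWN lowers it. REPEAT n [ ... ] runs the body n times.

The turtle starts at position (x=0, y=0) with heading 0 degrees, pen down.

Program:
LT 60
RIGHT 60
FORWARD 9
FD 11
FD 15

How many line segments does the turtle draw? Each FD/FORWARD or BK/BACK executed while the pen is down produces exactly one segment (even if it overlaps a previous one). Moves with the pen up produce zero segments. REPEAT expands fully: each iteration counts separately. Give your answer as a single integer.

Answer: 3

Derivation:
Executing turtle program step by step:
Start: pos=(0,0), heading=0, pen down
LT 60: heading 0 -> 60
RT 60: heading 60 -> 0
FD 9: (0,0) -> (9,0) [heading=0, draw]
FD 11: (9,0) -> (20,0) [heading=0, draw]
FD 15: (20,0) -> (35,0) [heading=0, draw]
Final: pos=(35,0), heading=0, 3 segment(s) drawn
Segments drawn: 3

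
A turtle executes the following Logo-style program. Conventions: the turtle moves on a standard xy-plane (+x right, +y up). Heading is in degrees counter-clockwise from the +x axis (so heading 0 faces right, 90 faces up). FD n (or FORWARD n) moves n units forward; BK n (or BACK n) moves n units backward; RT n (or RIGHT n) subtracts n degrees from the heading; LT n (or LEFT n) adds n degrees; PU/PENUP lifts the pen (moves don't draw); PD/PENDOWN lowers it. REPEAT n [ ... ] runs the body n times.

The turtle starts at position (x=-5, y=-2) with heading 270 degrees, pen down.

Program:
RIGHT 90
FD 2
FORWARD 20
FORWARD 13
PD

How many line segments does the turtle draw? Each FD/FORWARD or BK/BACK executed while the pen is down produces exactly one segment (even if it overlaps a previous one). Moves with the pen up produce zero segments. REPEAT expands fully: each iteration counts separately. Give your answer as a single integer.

Executing turtle program step by step:
Start: pos=(-5,-2), heading=270, pen down
RT 90: heading 270 -> 180
FD 2: (-5,-2) -> (-7,-2) [heading=180, draw]
FD 20: (-7,-2) -> (-27,-2) [heading=180, draw]
FD 13: (-27,-2) -> (-40,-2) [heading=180, draw]
PD: pen down
Final: pos=(-40,-2), heading=180, 3 segment(s) drawn
Segments drawn: 3

Answer: 3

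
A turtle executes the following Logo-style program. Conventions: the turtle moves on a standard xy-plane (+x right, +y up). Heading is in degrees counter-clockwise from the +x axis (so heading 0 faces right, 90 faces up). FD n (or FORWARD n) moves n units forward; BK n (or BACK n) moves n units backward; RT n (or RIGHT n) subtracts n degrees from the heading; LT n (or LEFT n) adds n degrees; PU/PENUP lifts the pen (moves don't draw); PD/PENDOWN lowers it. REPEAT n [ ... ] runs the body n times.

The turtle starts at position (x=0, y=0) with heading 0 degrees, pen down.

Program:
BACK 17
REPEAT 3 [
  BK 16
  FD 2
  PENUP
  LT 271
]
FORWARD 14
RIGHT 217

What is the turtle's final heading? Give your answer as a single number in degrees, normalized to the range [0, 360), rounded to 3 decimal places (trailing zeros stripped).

Executing turtle program step by step:
Start: pos=(0,0), heading=0, pen down
BK 17: (0,0) -> (-17,0) [heading=0, draw]
REPEAT 3 [
  -- iteration 1/3 --
  BK 16: (-17,0) -> (-33,0) [heading=0, draw]
  FD 2: (-33,0) -> (-31,0) [heading=0, draw]
  PU: pen up
  LT 271: heading 0 -> 271
  -- iteration 2/3 --
  BK 16: (-31,0) -> (-31.279,15.998) [heading=271, move]
  FD 2: (-31.279,15.998) -> (-31.244,13.998) [heading=271, move]
  PU: pen up
  LT 271: heading 271 -> 182
  -- iteration 3/3 --
  BK 16: (-31.244,13.998) -> (-15.254,14.556) [heading=182, move]
  FD 2: (-15.254,14.556) -> (-17.253,14.486) [heading=182, move]
  PU: pen up
  LT 271: heading 182 -> 93
]
FD 14: (-17.253,14.486) -> (-17.986,28.467) [heading=93, move]
RT 217: heading 93 -> 236
Final: pos=(-17.986,28.467), heading=236, 3 segment(s) drawn

Answer: 236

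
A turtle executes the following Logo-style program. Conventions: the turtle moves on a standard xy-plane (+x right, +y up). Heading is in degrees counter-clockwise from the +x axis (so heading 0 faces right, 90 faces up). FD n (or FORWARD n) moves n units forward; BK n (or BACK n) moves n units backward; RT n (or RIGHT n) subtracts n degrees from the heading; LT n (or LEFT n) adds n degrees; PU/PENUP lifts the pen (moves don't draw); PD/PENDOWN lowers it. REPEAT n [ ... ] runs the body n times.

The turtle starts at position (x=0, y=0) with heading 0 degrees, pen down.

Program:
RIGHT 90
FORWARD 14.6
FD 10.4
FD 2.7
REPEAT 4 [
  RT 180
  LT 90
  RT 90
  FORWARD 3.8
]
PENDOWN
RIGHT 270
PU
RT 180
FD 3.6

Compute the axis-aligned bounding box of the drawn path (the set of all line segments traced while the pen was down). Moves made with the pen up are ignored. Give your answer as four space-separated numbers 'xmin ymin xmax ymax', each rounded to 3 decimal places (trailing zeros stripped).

Executing turtle program step by step:
Start: pos=(0,0), heading=0, pen down
RT 90: heading 0 -> 270
FD 14.6: (0,0) -> (0,-14.6) [heading=270, draw]
FD 10.4: (0,-14.6) -> (0,-25) [heading=270, draw]
FD 2.7: (0,-25) -> (0,-27.7) [heading=270, draw]
REPEAT 4 [
  -- iteration 1/4 --
  RT 180: heading 270 -> 90
  LT 90: heading 90 -> 180
  RT 90: heading 180 -> 90
  FD 3.8: (0,-27.7) -> (0,-23.9) [heading=90, draw]
  -- iteration 2/4 --
  RT 180: heading 90 -> 270
  LT 90: heading 270 -> 0
  RT 90: heading 0 -> 270
  FD 3.8: (0,-23.9) -> (0,-27.7) [heading=270, draw]
  -- iteration 3/4 --
  RT 180: heading 270 -> 90
  LT 90: heading 90 -> 180
  RT 90: heading 180 -> 90
  FD 3.8: (0,-27.7) -> (0,-23.9) [heading=90, draw]
  -- iteration 4/4 --
  RT 180: heading 90 -> 270
  LT 90: heading 270 -> 0
  RT 90: heading 0 -> 270
  FD 3.8: (0,-23.9) -> (0,-27.7) [heading=270, draw]
]
PD: pen down
RT 270: heading 270 -> 0
PU: pen up
RT 180: heading 0 -> 180
FD 3.6: (0,-27.7) -> (-3.6,-27.7) [heading=180, move]
Final: pos=(-3.6,-27.7), heading=180, 7 segment(s) drawn

Segment endpoints: x in {0, 0, 0, 0, 0, 0, 0, 0}, y in {-27.7, -25, -23.9, -14.6, 0}
xmin=0, ymin=-27.7, xmax=0, ymax=0

Answer: 0 -27.7 0 0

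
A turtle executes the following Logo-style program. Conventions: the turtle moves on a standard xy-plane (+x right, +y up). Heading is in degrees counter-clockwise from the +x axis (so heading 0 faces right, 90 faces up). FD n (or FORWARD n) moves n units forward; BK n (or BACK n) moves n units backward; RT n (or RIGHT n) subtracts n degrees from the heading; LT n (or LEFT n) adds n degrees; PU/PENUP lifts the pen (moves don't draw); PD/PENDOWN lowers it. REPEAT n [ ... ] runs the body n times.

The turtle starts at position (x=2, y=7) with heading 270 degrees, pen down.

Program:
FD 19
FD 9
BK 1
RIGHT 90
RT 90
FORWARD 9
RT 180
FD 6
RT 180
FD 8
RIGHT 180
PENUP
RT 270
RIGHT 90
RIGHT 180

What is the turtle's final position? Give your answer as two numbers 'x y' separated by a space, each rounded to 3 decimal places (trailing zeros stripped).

Answer: 2 -9

Derivation:
Executing turtle program step by step:
Start: pos=(2,7), heading=270, pen down
FD 19: (2,7) -> (2,-12) [heading=270, draw]
FD 9: (2,-12) -> (2,-21) [heading=270, draw]
BK 1: (2,-21) -> (2,-20) [heading=270, draw]
RT 90: heading 270 -> 180
RT 90: heading 180 -> 90
FD 9: (2,-20) -> (2,-11) [heading=90, draw]
RT 180: heading 90 -> 270
FD 6: (2,-11) -> (2,-17) [heading=270, draw]
RT 180: heading 270 -> 90
FD 8: (2,-17) -> (2,-9) [heading=90, draw]
RT 180: heading 90 -> 270
PU: pen up
RT 270: heading 270 -> 0
RT 90: heading 0 -> 270
RT 180: heading 270 -> 90
Final: pos=(2,-9), heading=90, 6 segment(s) drawn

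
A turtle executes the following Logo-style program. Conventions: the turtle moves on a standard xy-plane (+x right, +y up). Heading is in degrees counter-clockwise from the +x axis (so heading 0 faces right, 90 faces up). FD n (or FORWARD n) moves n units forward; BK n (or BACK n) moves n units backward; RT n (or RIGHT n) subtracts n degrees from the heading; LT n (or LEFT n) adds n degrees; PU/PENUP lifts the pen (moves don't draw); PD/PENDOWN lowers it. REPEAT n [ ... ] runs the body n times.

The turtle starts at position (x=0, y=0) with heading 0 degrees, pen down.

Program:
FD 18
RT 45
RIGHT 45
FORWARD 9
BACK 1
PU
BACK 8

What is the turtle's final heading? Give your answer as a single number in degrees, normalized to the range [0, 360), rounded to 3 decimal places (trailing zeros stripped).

Answer: 270

Derivation:
Executing turtle program step by step:
Start: pos=(0,0), heading=0, pen down
FD 18: (0,0) -> (18,0) [heading=0, draw]
RT 45: heading 0 -> 315
RT 45: heading 315 -> 270
FD 9: (18,0) -> (18,-9) [heading=270, draw]
BK 1: (18,-9) -> (18,-8) [heading=270, draw]
PU: pen up
BK 8: (18,-8) -> (18,0) [heading=270, move]
Final: pos=(18,0), heading=270, 3 segment(s) drawn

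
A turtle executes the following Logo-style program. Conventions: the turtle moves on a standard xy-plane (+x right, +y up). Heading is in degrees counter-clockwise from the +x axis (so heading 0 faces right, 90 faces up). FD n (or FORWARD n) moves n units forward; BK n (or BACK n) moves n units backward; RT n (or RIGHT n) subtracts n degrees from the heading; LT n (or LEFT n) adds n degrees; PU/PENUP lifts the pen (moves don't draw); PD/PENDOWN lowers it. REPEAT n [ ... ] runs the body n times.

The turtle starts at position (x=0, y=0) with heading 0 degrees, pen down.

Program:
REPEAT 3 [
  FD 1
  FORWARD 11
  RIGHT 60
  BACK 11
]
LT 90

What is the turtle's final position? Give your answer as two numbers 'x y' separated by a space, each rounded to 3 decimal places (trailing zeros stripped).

Answer: 23 -1.732

Derivation:
Executing turtle program step by step:
Start: pos=(0,0), heading=0, pen down
REPEAT 3 [
  -- iteration 1/3 --
  FD 1: (0,0) -> (1,0) [heading=0, draw]
  FD 11: (1,0) -> (12,0) [heading=0, draw]
  RT 60: heading 0 -> 300
  BK 11: (12,0) -> (6.5,9.526) [heading=300, draw]
  -- iteration 2/3 --
  FD 1: (6.5,9.526) -> (7,8.66) [heading=300, draw]
  FD 11: (7,8.66) -> (12.5,-0.866) [heading=300, draw]
  RT 60: heading 300 -> 240
  BK 11: (12.5,-0.866) -> (18,8.66) [heading=240, draw]
  -- iteration 3/3 --
  FD 1: (18,8.66) -> (17.5,7.794) [heading=240, draw]
  FD 11: (17.5,7.794) -> (12,-1.732) [heading=240, draw]
  RT 60: heading 240 -> 180
  BK 11: (12,-1.732) -> (23,-1.732) [heading=180, draw]
]
LT 90: heading 180 -> 270
Final: pos=(23,-1.732), heading=270, 9 segment(s) drawn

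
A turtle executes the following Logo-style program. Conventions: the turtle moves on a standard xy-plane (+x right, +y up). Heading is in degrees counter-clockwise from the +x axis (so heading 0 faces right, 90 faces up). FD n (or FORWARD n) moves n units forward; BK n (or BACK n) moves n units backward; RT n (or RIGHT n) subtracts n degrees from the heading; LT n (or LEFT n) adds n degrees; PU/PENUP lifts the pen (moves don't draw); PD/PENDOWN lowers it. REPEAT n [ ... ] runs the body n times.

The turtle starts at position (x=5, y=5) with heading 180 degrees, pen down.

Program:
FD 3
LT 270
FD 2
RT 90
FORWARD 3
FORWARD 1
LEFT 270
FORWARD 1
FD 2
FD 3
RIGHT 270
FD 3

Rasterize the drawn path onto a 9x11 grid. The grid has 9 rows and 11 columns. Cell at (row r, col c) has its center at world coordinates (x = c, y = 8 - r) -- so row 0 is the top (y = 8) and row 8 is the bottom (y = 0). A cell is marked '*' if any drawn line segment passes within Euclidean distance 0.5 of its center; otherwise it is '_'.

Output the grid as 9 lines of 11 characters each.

Answer: ___________
__*****____
__*___*____
__*****____
______*____
______*____
______*____
______****_
___________

Derivation:
Segment 0: (5,5) -> (2,5)
Segment 1: (2,5) -> (2,7)
Segment 2: (2,7) -> (5,7)
Segment 3: (5,7) -> (6,7)
Segment 4: (6,7) -> (6,6)
Segment 5: (6,6) -> (6,4)
Segment 6: (6,4) -> (6,1)
Segment 7: (6,1) -> (9,1)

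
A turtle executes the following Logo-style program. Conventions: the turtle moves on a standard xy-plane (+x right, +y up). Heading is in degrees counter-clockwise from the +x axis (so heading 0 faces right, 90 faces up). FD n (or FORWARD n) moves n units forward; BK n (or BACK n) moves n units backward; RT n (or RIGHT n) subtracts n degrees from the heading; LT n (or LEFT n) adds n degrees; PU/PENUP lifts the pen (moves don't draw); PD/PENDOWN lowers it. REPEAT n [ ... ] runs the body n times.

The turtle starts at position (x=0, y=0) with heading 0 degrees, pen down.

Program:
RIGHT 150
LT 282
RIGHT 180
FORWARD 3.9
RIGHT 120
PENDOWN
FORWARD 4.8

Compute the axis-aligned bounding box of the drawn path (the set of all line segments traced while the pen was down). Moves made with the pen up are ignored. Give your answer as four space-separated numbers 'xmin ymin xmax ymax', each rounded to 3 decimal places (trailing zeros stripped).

Executing turtle program step by step:
Start: pos=(0,0), heading=0, pen down
RT 150: heading 0 -> 210
LT 282: heading 210 -> 132
RT 180: heading 132 -> 312
FD 3.9: (0,0) -> (2.61,-2.898) [heading=312, draw]
RT 120: heading 312 -> 192
PD: pen down
FD 4.8: (2.61,-2.898) -> (-2.085,-3.896) [heading=192, draw]
Final: pos=(-2.085,-3.896), heading=192, 2 segment(s) drawn

Segment endpoints: x in {-2.085, 0, 2.61}, y in {-3.896, -2.898, 0}
xmin=-2.085, ymin=-3.896, xmax=2.61, ymax=0

Answer: -2.085 -3.896 2.61 0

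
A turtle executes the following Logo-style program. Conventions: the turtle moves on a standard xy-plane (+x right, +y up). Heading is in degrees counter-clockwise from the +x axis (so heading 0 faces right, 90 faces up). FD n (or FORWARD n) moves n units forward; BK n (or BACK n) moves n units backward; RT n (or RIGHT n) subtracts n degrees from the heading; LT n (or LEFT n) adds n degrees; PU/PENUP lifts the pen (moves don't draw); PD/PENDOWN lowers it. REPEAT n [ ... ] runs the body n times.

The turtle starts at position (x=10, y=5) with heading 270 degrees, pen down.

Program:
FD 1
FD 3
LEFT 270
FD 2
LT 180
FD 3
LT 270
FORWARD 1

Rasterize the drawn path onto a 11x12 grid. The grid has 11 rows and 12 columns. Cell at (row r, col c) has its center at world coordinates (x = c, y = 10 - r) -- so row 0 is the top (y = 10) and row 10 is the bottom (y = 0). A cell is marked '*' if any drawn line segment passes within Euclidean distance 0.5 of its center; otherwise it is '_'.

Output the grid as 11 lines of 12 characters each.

Answer: ____________
____________
____________
____________
____________
__________*_
__________*_
__________*_
__________*_
________****
___________*

Derivation:
Segment 0: (10,5) -> (10,4)
Segment 1: (10,4) -> (10,1)
Segment 2: (10,1) -> (8,1)
Segment 3: (8,1) -> (11,1)
Segment 4: (11,1) -> (11,-0)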